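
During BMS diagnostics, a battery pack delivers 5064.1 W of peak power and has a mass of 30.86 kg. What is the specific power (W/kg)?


SP = P / m = 5064.1 / 30.86 = 164.1 W/kg

164.1 W/kg


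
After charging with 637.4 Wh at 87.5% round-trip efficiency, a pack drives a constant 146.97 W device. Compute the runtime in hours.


Step 1: E_discharge = eta/100 * E_charge = 87.5/100 * 637.4 = 557.73 Wh
Step 2: t = E_discharge / P = 557.73 / 146.97 = 3.795 hr

3.795 hr


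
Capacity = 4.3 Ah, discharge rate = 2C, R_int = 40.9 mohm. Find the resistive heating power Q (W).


Convert: R = 40.9 mohm = 0.0409 ohm
Step 1: I = C_rate * capacity = 2 * 4.3 = 8.6 A
Step 2: Q = I^2 * R = 8.6^2 * 0.0409 = 73.96 * 0.0409 = 3.025 W

3.025 W


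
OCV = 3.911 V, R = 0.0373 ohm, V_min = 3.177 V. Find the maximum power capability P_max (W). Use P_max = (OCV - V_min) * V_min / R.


P_max = (OCV - V_min) * V_min / R = (3.911 - 3.177) * 3.177 / 0.0373 = 0.734 * 3.177 / 0.0373 = 62.52 W

62.52 W


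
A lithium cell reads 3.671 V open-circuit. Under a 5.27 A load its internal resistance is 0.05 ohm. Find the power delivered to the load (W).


Step 1: V_terminal = OCV - I*R = 3.671 - 5.27 * 0.05 = 3.4075 V
Step 2: P_out = V_terminal * I = 3.4075 * 5.27 = 17.96 W

17.96 W


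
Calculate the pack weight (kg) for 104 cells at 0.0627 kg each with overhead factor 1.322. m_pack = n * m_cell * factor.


Cell mass sum = 104 * 0.0627 = 6.5208 kg
With overhead 1.322: m_pack = 6.5208 * 1.322 = 8.620 kg

8.620 kg


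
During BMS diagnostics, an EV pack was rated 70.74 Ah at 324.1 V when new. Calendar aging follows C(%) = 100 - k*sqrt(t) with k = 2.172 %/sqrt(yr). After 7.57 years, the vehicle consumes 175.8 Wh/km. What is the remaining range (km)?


Step 1: capacity retention = 100 - 2.172 * sqrt(7.57) = 100 - 2.172 * 2.7514 = 94.024%
Step 2: C_now = 70.74 * 94.024/100 = 66.513 Ah
Step 3: E_pack = V * C_now = 324.1 * 66.513 = 21557 Wh
Step 4: range = E_pack / consumption = 21557 / 175.8 = 122.6 km

122.6 km


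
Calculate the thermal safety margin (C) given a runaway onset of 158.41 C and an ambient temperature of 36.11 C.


Safety margin = 158.41 C - 36.11 C = 122.3 C

122.3 C


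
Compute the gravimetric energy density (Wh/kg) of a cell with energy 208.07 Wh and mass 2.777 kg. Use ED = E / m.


ED = E / m = 208.07 / 2.777 = 74.93 Wh/kg

74.93 Wh/kg


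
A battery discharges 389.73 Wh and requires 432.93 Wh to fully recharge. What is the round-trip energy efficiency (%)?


Round-trip efficiency = 389.73/432.93 * 100% = 90.02%

90.02%


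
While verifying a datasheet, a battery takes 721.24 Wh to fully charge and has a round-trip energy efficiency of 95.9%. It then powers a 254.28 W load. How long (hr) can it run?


Step 1: E_discharge = eta/100 * E_charge = 95.9/100 * 721.24 = 691.67 Wh
Step 2: t = E_discharge / P = 691.67 / 254.28 = 2.720 hr

2.720 hr


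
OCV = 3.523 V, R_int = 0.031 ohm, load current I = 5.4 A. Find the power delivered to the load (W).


Step 1: V_terminal = OCV - I*R = 3.523 - 5.4 * 0.031 = 3.3556 V
Step 2: P_out = V_terminal * I = 3.3556 * 5.4 = 18.12 W

18.12 W


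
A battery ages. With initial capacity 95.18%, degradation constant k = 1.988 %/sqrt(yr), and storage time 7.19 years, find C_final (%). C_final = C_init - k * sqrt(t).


sqrt(t) = sqrt(7.19) = 2.6814
C_final = 95.18 - 1.988 * 2.6814 = 89.85%

89.85%


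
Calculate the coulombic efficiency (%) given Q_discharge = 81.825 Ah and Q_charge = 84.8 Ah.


eta_c = Q_dis / Q_chg * 100 = 81.825 / 84.8 * 100 = 96.49%

96.49%


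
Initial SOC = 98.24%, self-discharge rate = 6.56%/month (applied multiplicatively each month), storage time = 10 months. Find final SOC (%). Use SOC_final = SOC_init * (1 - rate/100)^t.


decay = (1 - 6.56/100)^10 = 0.50737
SOC_final = 98.24 * 0.50737 = 49.84%

49.84%


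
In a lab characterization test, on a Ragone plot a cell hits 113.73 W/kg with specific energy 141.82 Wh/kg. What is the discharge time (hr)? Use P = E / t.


t = E / P = 141.82 / 113.73 = 1.247 hr

1.247 hr


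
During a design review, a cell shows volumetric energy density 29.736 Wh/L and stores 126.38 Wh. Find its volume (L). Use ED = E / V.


V = E / ED = 126.38 / 29.736 = 4.250 L

4.250 L


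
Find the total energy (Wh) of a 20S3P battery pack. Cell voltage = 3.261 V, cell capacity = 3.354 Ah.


V_pack = 20 * 3.261 = 65.22 V
C_pack = 3 * 3.354 = 10.062 Ah
E = V_pack * C_pack = 65.22 * 10.062 = 656.2 Wh

656.2 Wh


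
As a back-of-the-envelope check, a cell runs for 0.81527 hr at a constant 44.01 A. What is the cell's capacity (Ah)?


C = I * t = 44.01 * 0.81527 = 35.88 Ah

35.88 Ah


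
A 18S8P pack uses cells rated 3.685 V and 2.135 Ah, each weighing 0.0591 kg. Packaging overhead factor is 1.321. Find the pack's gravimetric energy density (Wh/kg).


Step 1: V_pack = 18 * 3.685 = 66.33 V
Step 2: C_pack = 8 * 2.135 = 17.08 Ah
Step 3: E_pack = V_pack * C_pack = 66.33 * 17.08 = 1132.9 Wh
Step 4: m_pack = 18 * 8 * 0.0591 * 1.321 = 11.242 kg
Step 5: ED = E_pack / m_pack = 1132.9 / 11.242 = 100.8 Wh/kg

100.8 Wh/kg


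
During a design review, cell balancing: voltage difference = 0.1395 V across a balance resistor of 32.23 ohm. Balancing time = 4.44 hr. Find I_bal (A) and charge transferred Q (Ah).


First, Ohm's law: I_bal = 0.1395 V / 32.23 ohm = 0.0043283 A
Then Q = I * t = 0.0043283 A * 4.44 hr = 0.01922 Ah

I=0.0043283 A, Q=0.01922 Ah


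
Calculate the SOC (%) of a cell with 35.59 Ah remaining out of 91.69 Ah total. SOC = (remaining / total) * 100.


SOC = (remaining / total) * 100 = (35.59 / 91.69) * 100 = 38.82%

38.82%


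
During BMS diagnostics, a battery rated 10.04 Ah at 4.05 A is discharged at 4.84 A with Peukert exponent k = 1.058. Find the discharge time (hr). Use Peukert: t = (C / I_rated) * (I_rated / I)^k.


Step 1: t_rated = C / I_rated = 10.04 / 4.05 = 2.479 hr
Step 2: ratio = 4.05 / 4.84 = 0.83678
Step 3: ratio^k = 0.83678^1.058 = 0.82818
Step 4: t = t_rated * ratio^k = 2.479 * 0.82818 = 2.053 hr

2.053 hr


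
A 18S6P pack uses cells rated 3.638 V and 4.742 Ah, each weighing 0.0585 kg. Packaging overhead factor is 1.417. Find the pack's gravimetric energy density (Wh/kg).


Step 1: V_pack = 18 * 3.638 = 65.484 V
Step 2: C_pack = 6 * 4.742 = 28.452 Ah
Step 3: E_pack = V_pack * C_pack = 65.484 * 28.452 = 1863.2 Wh
Step 4: m_pack = 18 * 6 * 0.0585 * 1.417 = 8.9526 kg
Step 5: ED = E_pack / m_pack = 1863.2 / 8.9526 = 208.1 Wh/kg

208.1 Wh/kg


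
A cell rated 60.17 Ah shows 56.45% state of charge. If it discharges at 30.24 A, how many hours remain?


Step 1: remaining = SOC/100 * C_total = 56.45/100 * 60.17 = 33.966 Ah
Step 2: t = remaining / I = 33.966 / 30.24 = 1.123 hr

1.123 hr


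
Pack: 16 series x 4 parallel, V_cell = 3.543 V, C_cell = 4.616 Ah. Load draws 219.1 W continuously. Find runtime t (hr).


Step 1: E_pack = Ns * V_cell * Np * C_cell = 16 * 3.543 * 4 * 4.616 = 1046.7 Wh
Step 2: t = E_pack / P = 1046.7 / 219.1 = 4.777 hr

4.777 hr


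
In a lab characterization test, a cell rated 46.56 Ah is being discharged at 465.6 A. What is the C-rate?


Rearranging: C_rate = 465.6 / 46.56 = 10C

10C


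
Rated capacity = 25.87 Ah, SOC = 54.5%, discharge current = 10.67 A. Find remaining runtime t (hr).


Step 1: remaining = SOC/100 * C_total = 54.5/100 * 25.87 = 14.099 Ah
Step 2: t = remaining / I = 14.099 / 10.67 = 1.321 hr

1.321 hr


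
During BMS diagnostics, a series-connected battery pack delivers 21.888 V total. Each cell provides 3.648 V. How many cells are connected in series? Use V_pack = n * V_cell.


Rearranging: n = V_pack / V_cell = 21.888 / 3.648 = 6 cells

6


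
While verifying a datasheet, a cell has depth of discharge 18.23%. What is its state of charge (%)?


SOC = 100 - DOD = 100 - 18.23 = 81.77%

81.77%


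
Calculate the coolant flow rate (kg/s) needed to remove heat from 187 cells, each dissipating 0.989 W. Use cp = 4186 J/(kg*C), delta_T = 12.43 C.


Step 1: Total heat Q = 187 * 0.989 W = 184.94 W
Step 2: denom = cp * dT = 4186 * 12.43 = 52032
Step 3: m_dot = 184.94 / 52032 = 0.003554 kg/s

0.003554 kg/s


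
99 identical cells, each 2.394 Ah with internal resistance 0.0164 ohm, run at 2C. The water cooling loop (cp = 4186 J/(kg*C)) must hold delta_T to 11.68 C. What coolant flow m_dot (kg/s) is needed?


Step 1: I = 2 * 2.394 = 4.788 A
Step 2: Q_cell = I^2 * R = 4.788^2 * 0.0164 = 0.37597 W
Step 3: Q_total = 99 * 0.37597 = 37.221 W
Step 4: m_dot = Q_total / (cp * dT) = 37.221 / (4186 * 11.68) = 7.613e-04 kg/s

7.613e-04 kg/s


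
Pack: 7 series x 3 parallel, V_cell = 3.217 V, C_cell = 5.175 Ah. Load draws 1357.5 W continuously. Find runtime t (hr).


Step 1: E_pack = Ns * V_cell * Np * C_cell = 7 * 3.217 * 3 * 5.175 = 349.61 Wh
Step 2: t = E_pack / P = 349.61 / 1357.5 = 0.2575 hr

0.2575 hr


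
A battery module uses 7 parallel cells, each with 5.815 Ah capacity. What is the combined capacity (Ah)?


Parallel capacities add: 7 * 5.815 Ah = 40.705 Ah

40.705 Ah


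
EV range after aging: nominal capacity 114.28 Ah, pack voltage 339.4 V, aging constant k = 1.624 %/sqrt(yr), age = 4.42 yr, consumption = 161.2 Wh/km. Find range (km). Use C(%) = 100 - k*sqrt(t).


Step 1: capacity retention = 100 - 1.624 * sqrt(4.42) = 100 - 1.624 * 2.1024 = 96.586%
Step 2: C_now = 114.28 * 96.586/100 = 110.38 Ah
Step 3: E_pack = V * C_now = 339.4 * 110.38 = 37463 Wh
Step 4: range = E_pack / consumption = 37463 / 161.2 = 232.4 km

232.4 km


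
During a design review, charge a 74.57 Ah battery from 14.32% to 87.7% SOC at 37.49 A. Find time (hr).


delta_Ah = 74.57 * (87.7 - 14.32) / 100 = 54.719 Ah
t = delta_Ah / I = 54.719 / 37.49 = 1.460 hr

1.460 hr


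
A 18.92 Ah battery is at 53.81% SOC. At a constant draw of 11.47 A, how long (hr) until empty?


Step 1: remaining = SOC/100 * C_total = 53.81/100 * 18.92 = 10.181 Ah
Step 2: t = remaining / I = 10.181 / 11.47 = 0.8876 hr

0.8876 hr


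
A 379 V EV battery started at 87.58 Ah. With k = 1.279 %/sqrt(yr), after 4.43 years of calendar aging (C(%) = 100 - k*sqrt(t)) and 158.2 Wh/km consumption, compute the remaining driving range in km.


Step 1: capacity retention = 100 - 1.279 * sqrt(4.43) = 100 - 1.279 * 2.1048 = 97.308%
Step 2: C_now = 87.58 * 97.308/100 = 85.222 Ah
Step 3: E_pack = V * C_now = 379 * 85.222 = 32299 Wh
Step 4: range = E_pack / consumption = 32299 / 158.2 = 204.2 km

204.2 km


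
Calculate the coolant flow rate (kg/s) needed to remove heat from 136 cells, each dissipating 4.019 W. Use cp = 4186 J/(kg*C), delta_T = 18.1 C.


Step 1: Total heat Q = 136 * 4.019 W = 546.58 W
Step 2: denom = cp * dT = 4186 * 18.1 = 75767
Step 3: m_dot = 546.58 / 75767 = 0.007214 kg/s

0.007214 kg/s


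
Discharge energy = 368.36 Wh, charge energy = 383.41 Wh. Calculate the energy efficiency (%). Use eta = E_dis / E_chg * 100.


Round-trip efficiency = 368.36/383.41 * 100% = 96.07%

96.07%


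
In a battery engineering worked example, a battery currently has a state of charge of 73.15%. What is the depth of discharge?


Complement of SOC: DOD = 100% - 73.15% = 26.85%

26.85%


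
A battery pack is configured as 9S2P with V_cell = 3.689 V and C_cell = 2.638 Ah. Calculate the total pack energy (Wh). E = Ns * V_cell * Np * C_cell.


E = Ns * Vcell * Np * Ccell = 9 * 3.689 * 2 * 2.638 = 175.2 Wh

175.2 Wh


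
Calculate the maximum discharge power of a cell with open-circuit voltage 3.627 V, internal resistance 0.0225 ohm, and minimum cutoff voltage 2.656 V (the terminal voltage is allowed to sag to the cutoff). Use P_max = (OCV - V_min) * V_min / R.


P_max = (OCV - V_min) * V_min / R = (3.627 - 2.656) * 2.656 / 0.0225 = 0.971 * 2.656 / 0.0225 = 114.6 W

114.6 W


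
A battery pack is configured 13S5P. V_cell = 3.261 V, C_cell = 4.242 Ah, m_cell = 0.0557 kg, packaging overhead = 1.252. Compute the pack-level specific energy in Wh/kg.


Step 1: V_pack = 13 * 3.261 = 42.393 V
Step 2: C_pack = 5 * 4.242 = 21.21 Ah
Step 3: E_pack = V_pack * C_pack = 42.393 * 21.21 = 899.16 Wh
Step 4: m_pack = 13 * 5 * 0.0557 * 1.252 = 4.5329 kg
Step 5: ED = E_pack / m_pack = 899.16 / 4.5329 = 198.4 Wh/kg

198.4 Wh/kg


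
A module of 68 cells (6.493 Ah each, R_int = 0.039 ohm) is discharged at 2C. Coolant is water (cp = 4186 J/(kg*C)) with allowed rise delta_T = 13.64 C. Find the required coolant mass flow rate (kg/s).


Step 1: I = 2 * 6.493 = 12.986 A
Step 2: Q_cell = I^2 * R = 12.986^2 * 0.039 = 6.5768 W
Step 3: Q_total = 68 * 6.5768 = 447.22 W
Step 4: m_dot = Q_total / (cp * dT) = 447.22 / (4186 * 13.64) = 0.007833 kg/s

0.007833 kg/s


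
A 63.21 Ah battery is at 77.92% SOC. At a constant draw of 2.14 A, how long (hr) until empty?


Step 1: remaining = SOC/100 * C_total = 77.92/100 * 63.21 = 49.253 Ah
Step 2: t = remaining / I = 49.253 / 2.14 = 23.02 hr

23.02 hr


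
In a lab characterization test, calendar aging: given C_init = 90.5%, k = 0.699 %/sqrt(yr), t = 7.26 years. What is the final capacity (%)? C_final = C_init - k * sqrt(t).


Step 1: sqrt(7.26 yr) = 2.6944
Step 2: drop = 0.699 * 2.6944 = 1.8834
Step 3: C_final = 90.5 - 1.8834 = 88.62%

88.62%


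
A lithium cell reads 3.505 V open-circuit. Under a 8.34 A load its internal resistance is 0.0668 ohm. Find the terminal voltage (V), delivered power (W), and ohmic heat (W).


Step 1: V_terminal = OCV - I*R = 3.505 - 8.34 * 0.0668 = 2.9479 V
Step 2: P_out = V_terminal * I = 2.9479 * 8.34 = 24.59 W
Step 3: Q = I^2 * R = 8.34^2 * 0.0668 = 4.646 W

V=2.9479 V, P=24.59 W, Q=4.646 W


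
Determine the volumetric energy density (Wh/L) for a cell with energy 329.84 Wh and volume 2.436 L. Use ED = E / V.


Volumetric ED = 329.84 Wh / 2.436 L = 135.4 Wh/L

135.4 Wh/L


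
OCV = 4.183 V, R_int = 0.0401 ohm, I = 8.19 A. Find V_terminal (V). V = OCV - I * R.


IR drop = 8.19 * 0.0401 = 0.32842 V
V = 4.183 - 0.32842 = 3.855 V

3.855 V


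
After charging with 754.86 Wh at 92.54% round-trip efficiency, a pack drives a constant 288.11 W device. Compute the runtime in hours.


Step 1: E_discharge = eta/100 * E_charge = 92.54/100 * 754.86 = 698.55 Wh
Step 2: t = E_discharge / P = 698.55 / 288.11 = 2.425 hr

2.425 hr


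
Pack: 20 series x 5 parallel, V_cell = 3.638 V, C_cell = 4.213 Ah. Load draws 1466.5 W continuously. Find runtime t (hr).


Step 1: E_pack = Ns * V_cell * Np * C_cell = 20 * 3.638 * 5 * 4.213 = 1532.7 Wh
Step 2: t = E_pack / P = 1532.7 / 1466.5 = 1.045 hr

1.045 hr


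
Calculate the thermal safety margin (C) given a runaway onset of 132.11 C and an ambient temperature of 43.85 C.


margin = T_onset - T_ambient = 132.11 - 43.85 = 88.26 C

88.26 C


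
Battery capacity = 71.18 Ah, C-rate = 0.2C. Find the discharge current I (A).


At 0.2C: I = 0.2 * 71.18 Ah = 14.236 A

14.236 A


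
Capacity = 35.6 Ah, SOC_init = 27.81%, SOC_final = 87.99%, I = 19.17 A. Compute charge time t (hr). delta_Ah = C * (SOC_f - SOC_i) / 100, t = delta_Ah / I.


Step 1: dSOC = 87.99% - 27.81% = 60.18%
Step 2: delta_Ah = 35.6 * 60.18 / 100 = 21.424 Ah
Step 3: t = 21.424 / 19.17 = 1.118 hr

1.118 hr


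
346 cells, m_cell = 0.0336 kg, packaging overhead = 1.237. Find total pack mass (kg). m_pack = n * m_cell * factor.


Cell mass sum = 346 * 0.0336 = 11.626 kg
With overhead 1.237: m_pack = 11.626 * 1.237 = 14.38 kg

14.38 kg


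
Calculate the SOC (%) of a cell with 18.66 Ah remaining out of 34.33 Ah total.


SOC = (remaining / total) * 100 = (18.66 / 34.33) * 100 = 54.35%

54.35%


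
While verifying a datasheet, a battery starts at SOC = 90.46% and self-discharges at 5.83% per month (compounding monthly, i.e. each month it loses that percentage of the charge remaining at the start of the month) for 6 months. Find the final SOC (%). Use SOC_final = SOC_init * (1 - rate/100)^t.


decay = (1 - 5.83/100)^6 = 0.69739
SOC_final = 90.46 * 0.69739 = 63.09%

63.09%


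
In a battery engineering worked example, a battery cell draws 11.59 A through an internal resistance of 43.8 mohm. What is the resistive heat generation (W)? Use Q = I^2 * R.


Convert: R = 43.8 mohm = 0.0438 ohm
Q = I^2 * R = 11.59^2 * 0.0438 = 5.884 W

5.884 W


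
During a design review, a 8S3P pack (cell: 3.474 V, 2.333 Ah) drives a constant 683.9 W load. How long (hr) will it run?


Step 1: E_pack = Ns * V_cell * Np * C_cell = 8 * 3.474 * 3 * 2.333 = 194.52 Wh
Step 2: t = E_pack / P = 194.52 / 683.9 = 0.2844 hr

0.2844 hr


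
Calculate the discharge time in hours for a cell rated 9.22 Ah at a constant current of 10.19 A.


Runtime = 9.22 Ah / 10.19 A = 0.9048 hr

0.9048 hr


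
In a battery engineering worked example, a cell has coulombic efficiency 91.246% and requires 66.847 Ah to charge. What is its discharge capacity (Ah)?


Q_dis = eta/100 * Q_chg = 91.246/100 * 66.847 = 61.00 Ah

61.00 Ah


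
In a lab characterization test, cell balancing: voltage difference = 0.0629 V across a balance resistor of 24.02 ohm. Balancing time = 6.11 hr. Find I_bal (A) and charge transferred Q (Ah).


I_bal = dV / R = 0.0629 / 24.02 = 0.0026187 A
Q = I_bal * t = 0.0026187 * 6.11 = 0.01600 Ah

I=0.0026187 A, Q=0.01600 Ah


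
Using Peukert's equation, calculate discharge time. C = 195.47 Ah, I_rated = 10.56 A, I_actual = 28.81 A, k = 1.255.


Step 1: t_rated = C / I_rated = 195.47 / 10.56 = 18.51 hr
Step 2: ratio = 10.56 / 28.81 = 0.36654
Step 3: ratio^k = 0.36654^1.255 = 0.28377
Step 4: t = t_rated * ratio^k = 18.51 * 0.28377 = 5.253 hr

5.253 hr


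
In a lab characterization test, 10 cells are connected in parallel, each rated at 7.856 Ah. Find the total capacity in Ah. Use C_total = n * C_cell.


Parallel capacities add: 10 * 7.856 Ah = 78.56 Ah

78.56 Ah


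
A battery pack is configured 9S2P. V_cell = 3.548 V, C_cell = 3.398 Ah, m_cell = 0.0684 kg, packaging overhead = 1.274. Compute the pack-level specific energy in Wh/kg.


Step 1: V_pack = 9 * 3.548 = 31.932 V
Step 2: C_pack = 2 * 3.398 = 6.796 Ah
Step 3: E_pack = V_pack * C_pack = 31.932 * 6.796 = 217.01 Wh
Step 4: m_pack = 9 * 2 * 0.0684 * 1.274 = 1.5685 kg
Step 5: ED = E_pack / m_pack = 217.01 / 1.5685 = 138.4 Wh/kg

138.4 Wh/kg


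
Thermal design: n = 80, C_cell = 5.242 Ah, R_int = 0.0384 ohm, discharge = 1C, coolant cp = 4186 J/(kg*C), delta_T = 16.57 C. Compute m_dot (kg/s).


Step 1: I = 1 * 5.242 = 5.242 A
Step 2: Q_cell = I^2 * R = 5.242^2 * 0.0384 = 1.0552 W
Step 3: Q_total = 80 * 1.0552 = 84.416 W
Step 4: m_dot = Q_total / (cp * dT) = 84.416 / (4186 * 16.57) = 0.001217 kg/s

0.001217 kg/s


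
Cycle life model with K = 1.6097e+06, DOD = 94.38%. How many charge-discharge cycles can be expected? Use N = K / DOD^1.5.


DOD^1.5 = 916.9
N = K / DOD^1.5 = 1.6097e+06 / 916.9 = 1756

1756 cycles


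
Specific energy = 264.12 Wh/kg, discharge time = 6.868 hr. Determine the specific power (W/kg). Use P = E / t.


Specific power = 264.12 Wh/kg / 6.868 hr = 38.46 W/kg

38.46 W/kg


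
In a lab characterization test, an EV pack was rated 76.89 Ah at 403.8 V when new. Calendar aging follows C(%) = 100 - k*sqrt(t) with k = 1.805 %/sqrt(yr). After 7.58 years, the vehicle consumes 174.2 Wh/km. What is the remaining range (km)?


Step 1: capacity retention = 100 - 1.805 * sqrt(7.58) = 100 - 1.805 * 2.7532 = 95.03%
Step 2: C_now = 76.89 * 95.03/100 = 73.069 Ah
Step 3: E_pack = V * C_now = 403.8 * 73.069 = 29505 Wh
Step 4: range = E_pack / consumption = 29505 / 174.2 = 169.4 km

169.4 km


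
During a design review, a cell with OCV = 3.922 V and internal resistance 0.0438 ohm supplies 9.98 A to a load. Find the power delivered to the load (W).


Step 1: V_terminal = OCV - I*R = 3.922 - 9.98 * 0.0438 = 3.4849 V
Step 2: P_out = V_terminal * I = 3.4849 * 9.98 = 34.78 W

34.78 W


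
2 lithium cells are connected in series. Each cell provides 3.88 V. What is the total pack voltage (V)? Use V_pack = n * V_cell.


V_pack = n * V_cell = 2 * 3.88 = 7.76 V

7.76 V


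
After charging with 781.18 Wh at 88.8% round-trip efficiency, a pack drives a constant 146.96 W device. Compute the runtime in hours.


Step 1: E_discharge = eta/100 * E_charge = 88.8/100 * 781.18 = 693.69 Wh
Step 2: t = E_discharge / P = 693.69 / 146.96 = 4.720 hr

4.720 hr


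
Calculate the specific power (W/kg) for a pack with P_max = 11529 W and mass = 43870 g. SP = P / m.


Convert: m = 43870 g = 43.87 kg
Specific power = 11529 W / 43.87 kg = 262.8 W/kg

262.8 W/kg


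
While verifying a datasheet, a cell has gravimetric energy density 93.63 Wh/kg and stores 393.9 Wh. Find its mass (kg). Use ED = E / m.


m = E / ED = 393.9 / 93.63 = 4.207 kg

4.207 kg


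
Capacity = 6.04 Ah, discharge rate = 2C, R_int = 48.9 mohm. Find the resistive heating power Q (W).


Convert: R = 48.9 mohm = 0.0489 ohm
Step 1: I = C_rate * capacity = 2 * 6.04 = 12.08 A
Step 2: Q = I^2 * R = 12.08^2 * 0.0489 = 145.93 * 0.0489 = 7.136 W

7.136 W


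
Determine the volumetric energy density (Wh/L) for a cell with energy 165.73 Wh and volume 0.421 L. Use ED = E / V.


Volumetric ED = 165.73 Wh / 0.421 L = 393.7 Wh/L

393.7 Wh/L


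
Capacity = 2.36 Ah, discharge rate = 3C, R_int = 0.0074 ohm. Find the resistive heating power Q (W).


Step 1: I = C_rate * capacity = 3 * 2.36 = 7.08 A
Step 2: Q = I^2 * R = 7.08^2 * 0.0074 = 50.126 * 0.0074 = 0.3709 W

0.3709 W


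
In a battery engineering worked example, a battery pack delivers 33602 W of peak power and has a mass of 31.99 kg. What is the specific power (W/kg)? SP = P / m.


SP = P / m = 33602 / 31.99 = 1050 W/kg

1050 W/kg


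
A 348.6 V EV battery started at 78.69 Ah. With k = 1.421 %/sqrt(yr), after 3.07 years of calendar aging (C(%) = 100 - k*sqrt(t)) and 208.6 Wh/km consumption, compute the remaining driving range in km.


Step 1: capacity retention = 100 - 1.421 * sqrt(3.07) = 100 - 1.421 * 1.7521 = 97.51%
Step 2: C_now = 78.69 * 97.51/100 = 76.731 Ah
Step 3: E_pack = V * C_now = 348.6 * 76.731 = 26748 Wh
Step 4: range = E_pack / consumption = 26748 / 208.6 = 128.2 km

128.2 km


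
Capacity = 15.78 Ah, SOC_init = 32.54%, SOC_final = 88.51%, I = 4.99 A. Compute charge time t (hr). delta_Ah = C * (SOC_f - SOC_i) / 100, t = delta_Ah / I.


delta_Ah = 15.78 * (88.51 - 32.54) / 100 = 8.8321 Ah
t = delta_Ah / I = 8.8321 / 4.99 = 1.770 hr

1.770 hr


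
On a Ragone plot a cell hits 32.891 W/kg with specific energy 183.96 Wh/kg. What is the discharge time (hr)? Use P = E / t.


t = E / P = 183.96 / 32.891 = 5.593 hr

5.593 hr


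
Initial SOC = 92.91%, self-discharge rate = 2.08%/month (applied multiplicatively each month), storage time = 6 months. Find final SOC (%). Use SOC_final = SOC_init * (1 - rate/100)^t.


Monthly retention factor = 1 - 2.08/100 = 0.9792
Over 6 months: factor^6 = 0.88151
SOC_final = 92.91 * 0.88151 = 81.90%

81.90%


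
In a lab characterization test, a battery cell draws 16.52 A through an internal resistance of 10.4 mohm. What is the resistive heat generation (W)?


Convert: R = 10.4 mohm = 0.0104 ohm
I^2 = 272.91
Q = 272.91 * 0.0104 = 2.838 W

2.838 W


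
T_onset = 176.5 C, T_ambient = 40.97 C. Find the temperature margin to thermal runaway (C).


margin = T_onset - T_ambient = 176.5 - 40.97 = 135.53 C

135.53 C


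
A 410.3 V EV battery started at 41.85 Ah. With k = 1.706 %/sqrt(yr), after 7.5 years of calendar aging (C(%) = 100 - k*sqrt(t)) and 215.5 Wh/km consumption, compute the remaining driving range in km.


Step 1: capacity retention = 100 - 1.706 * sqrt(7.5) = 100 - 1.706 * 2.7386 = 95.328%
Step 2: C_now = 41.85 * 95.328/100 = 39.895 Ah
Step 3: E_pack = V * C_now = 410.3 * 39.895 = 16369 Wh
Step 4: range = E_pack / consumption = 16369 / 215.5 = 75.96 km

75.96 km


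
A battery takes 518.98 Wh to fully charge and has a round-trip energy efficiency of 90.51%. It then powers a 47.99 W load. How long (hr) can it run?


Step 1: E_discharge = eta/100 * E_charge = 90.51/100 * 518.98 = 469.73 Wh
Step 2: t = E_discharge / P = 469.73 / 47.99 = 9.788 hr

9.788 hr


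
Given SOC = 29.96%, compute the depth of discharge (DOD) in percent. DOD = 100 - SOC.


Complement of SOC: DOD = 100% - 29.96% = 70.04%

70.04%


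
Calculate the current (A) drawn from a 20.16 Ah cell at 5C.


I = C_rate * capacity = 5 * 20.16 = 100.8 A

100.8 A


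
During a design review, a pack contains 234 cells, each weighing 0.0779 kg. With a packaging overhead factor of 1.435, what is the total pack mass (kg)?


Cell mass sum = 234 * 0.0779 = 18.229 kg
With overhead 1.435: m_pack = 18.229 * 1.435 = 26.16 kg

26.16 kg


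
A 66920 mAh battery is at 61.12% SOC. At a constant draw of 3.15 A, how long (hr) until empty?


Convert: C_total = 66920 mAh = 66.92 Ah
Step 1: remaining = SOC/100 * C_total = 61.12/100 * 66.92 = 40.902 Ah
Step 2: t = remaining / I = 40.902 / 3.15 = 12.98 hr

12.98 hr


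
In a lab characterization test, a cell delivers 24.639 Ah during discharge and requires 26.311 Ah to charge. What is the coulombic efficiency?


eta_c = Q_dis / Q_chg * 100 = 24.639 / 26.311 * 100 = 93.65%

93.65%


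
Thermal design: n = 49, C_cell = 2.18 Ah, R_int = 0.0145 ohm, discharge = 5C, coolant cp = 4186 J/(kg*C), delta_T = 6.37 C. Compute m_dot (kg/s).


Step 1: I = 5 * 2.18 = 10.9 A
Step 2: Q_cell = I^2 * R = 10.9^2 * 0.0145 = 1.7227 W
Step 3: Q_total = 49 * 1.7227 = 84.412 W
Step 4: m_dot = Q_total / (cp * dT) = 84.412 / (4186 * 6.37) = 0.003166 kg/s

0.003166 kg/s


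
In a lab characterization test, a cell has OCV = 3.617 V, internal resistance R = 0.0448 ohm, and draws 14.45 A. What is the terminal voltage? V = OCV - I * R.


IR drop = 14.45 * 0.0448 = 0.64736 V
V = 3.617 - 0.64736 = 2.970 V

2.970 V


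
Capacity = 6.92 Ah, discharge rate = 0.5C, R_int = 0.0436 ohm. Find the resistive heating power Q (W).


Step 1: I = C_rate * capacity = 0.5 * 6.92 = 3.46 A
Step 2: Q = I^2 * R = 3.46^2 * 0.0436 = 11.972 * 0.0436 = 0.5220 W

0.5220 W


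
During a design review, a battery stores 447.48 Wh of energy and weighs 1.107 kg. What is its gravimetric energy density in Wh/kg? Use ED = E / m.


Specific energy = 447.48 Wh / 1.107 kg = 404.2 Wh/kg

404.2 Wh/kg


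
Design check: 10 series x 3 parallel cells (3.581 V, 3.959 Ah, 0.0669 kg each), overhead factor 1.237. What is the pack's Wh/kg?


Step 1: V_pack = 10 * 3.581 = 35.81 V
Step 2: C_pack = 3 * 3.959 = 11.877 Ah
Step 3: E_pack = V_pack * C_pack = 35.81 * 11.877 = 425.32 Wh
Step 4: m_pack = 10 * 3 * 0.0669 * 1.237 = 2.4827 kg
Step 5: ED = E_pack / m_pack = 425.32 / 2.4827 = 171.3 Wh/kg

171.3 Wh/kg


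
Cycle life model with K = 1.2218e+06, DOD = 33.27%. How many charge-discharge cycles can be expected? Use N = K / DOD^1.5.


Step 1: DOD^1.5 = 33.27^1.5 = 191.9
Step 2: N = 1.2218e+06 / 191.9 = 6367 cycles

6367 cycles


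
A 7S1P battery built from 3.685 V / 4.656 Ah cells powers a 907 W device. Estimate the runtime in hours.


Step 1: E_pack = Ns * V_cell * Np * C_cell = 7 * 3.685 * 1 * 4.656 = 120.1 Wh
Step 2: t = E_pack / P = 120.1 / 907 = 0.1324 hr

0.1324 hr


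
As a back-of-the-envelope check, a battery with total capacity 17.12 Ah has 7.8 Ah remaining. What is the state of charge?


SOC = (remaining / total) * 100 = (7.8 / 17.12) * 100 = 45.56%

45.56%


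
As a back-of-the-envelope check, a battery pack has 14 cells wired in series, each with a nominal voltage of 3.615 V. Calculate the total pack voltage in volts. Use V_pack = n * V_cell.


Series voltages add: 14 * 3.615 V = 50.61 V

50.61 V


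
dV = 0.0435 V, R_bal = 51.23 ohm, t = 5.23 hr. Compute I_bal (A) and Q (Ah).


I_bal = dV / R = 0.0435 / 51.23 = 8.4911e-04 A
Q = I_bal * t = 8.4911e-04 * 5.23 = 0.004441 Ah

I=8.4911e-04 A, Q=0.004441 Ah


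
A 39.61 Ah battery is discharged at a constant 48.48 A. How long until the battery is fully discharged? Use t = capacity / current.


Runtime = 39.61 Ah / 48.48 A = 0.8170 hr

0.8170 hr


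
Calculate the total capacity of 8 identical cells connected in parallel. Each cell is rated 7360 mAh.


Convert: C_cell = 7360 mAh = 7.36 Ah
C_total = 8 * 7.36 = 58.88 Ah

58.88 Ah


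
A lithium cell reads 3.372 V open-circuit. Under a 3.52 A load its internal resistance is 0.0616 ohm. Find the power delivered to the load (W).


Step 1: V_terminal = OCV - I*R = 3.372 - 3.52 * 0.0616 = 3.1552 V
Step 2: P_out = V_terminal * I = 3.1552 * 3.52 = 11.11 W

11.11 W


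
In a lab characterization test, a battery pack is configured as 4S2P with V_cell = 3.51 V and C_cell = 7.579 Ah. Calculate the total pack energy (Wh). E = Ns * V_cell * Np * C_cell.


V_pack = 4 * 3.51 = 14.04 V
C_pack = 2 * 7.579 = 15.158 Ah
E = V_pack * C_pack = 14.04 * 15.158 = 212.8 Wh

212.8 Wh


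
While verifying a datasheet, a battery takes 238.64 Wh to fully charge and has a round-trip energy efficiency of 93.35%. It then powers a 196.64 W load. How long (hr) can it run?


Step 1: E_discharge = eta/100 * E_charge = 93.35/100 * 238.64 = 222.77 Wh
Step 2: t = E_discharge / P = 222.77 / 196.64 = 1.133 hr

1.133 hr


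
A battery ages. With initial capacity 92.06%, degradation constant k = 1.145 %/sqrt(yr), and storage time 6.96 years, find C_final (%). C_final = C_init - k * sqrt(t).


sqrt(t) = sqrt(6.96) = 2.6382
C_final = 92.06 - 1.145 * 2.6382 = 89.04%

89.04%


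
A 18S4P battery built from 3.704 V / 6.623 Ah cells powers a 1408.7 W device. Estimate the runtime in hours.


Step 1: E_pack = Ns * V_cell * Np * C_cell = 18 * 3.704 * 4 * 6.623 = 1766.3 Wh
Step 2: t = E_pack / P = 1766.3 / 1408.7 = 1.254 hr

1.254 hr


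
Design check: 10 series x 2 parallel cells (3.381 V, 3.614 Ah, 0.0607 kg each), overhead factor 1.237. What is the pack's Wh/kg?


Step 1: V_pack = 10 * 3.381 = 33.81 V
Step 2: C_pack = 2 * 3.614 = 7.228 Ah
Step 3: E_pack = V_pack * C_pack = 33.81 * 7.228 = 244.38 Wh
Step 4: m_pack = 10 * 2 * 0.0607 * 1.237 = 1.5017 kg
Step 5: ED = E_pack / m_pack = 244.38 / 1.5017 = 162.7 Wh/kg

162.7 Wh/kg


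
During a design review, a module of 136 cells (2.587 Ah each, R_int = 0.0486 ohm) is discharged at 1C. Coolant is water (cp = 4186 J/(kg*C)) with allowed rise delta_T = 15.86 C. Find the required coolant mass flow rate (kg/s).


Step 1: I = 1 * 2.587 = 2.587 A
Step 2: Q_cell = I^2 * R = 2.587^2 * 0.0486 = 0.32526 W
Step 3: Q_total = 136 * 0.32526 = 44.235 W
Step 4: m_dot = Q_total / (cp * dT) = 44.235 / (4186 * 15.86) = 6.663e-04 kg/s

6.663e-04 kg/s


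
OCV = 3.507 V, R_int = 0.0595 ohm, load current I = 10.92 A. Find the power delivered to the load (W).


Step 1: V_terminal = OCV - I*R = 3.507 - 10.92 * 0.0595 = 2.8573 V
Step 2: P_out = V_terminal * I = 2.8573 * 10.92 = 31.20 W

31.20 W


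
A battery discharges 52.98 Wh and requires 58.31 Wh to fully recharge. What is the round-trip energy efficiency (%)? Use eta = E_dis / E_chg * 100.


Round-trip efficiency = 52.98/58.31 * 100% = 90.86%

90.86%


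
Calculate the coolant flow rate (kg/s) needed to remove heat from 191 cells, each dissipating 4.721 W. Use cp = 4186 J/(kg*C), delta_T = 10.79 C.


Step 1: Total heat Q = 191 * 4.721 W = 901.71 W
Step 2: denom = cp * dT = 4186 * 10.79 = 45167
Step 3: m_dot = 901.71 / 45167 = 0.01996 kg/s

0.01996 kg/s


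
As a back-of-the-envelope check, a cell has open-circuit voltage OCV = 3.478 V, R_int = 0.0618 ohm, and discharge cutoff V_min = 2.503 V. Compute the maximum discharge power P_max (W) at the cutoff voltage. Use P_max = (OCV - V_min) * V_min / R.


dV = OCV - V_min = 0.975 V (so I_max = dV / R)
P_max = dV * V_min / R = 0.975 * 2.503 / 0.0618 = 39.49 W

39.49 W


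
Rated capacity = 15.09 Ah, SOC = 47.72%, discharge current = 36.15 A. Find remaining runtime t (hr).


Step 1: remaining = SOC/100 * C_total = 47.72/100 * 15.09 = 7.2009 Ah
Step 2: t = remaining / I = 7.2009 / 36.15 = 0.1992 hr

0.1992 hr


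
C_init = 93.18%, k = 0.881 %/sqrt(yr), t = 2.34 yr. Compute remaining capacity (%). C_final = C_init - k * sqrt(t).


Step 1: sqrt(2.34 yr) = 1.5297
Step 2: drop = 0.881 * 1.5297 = 1.3477
Step 3: C_final = 93.18 - 1.3477 = 91.83%

91.83%


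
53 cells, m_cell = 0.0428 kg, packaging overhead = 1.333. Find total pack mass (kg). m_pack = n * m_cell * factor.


m_pack = n * m_cell * overhead = 53 * 0.0428 * 1.333 = 3.024 kg

3.024 kg


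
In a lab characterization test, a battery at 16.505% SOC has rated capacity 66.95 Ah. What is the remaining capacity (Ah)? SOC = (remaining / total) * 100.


remaining = SOC / 100 * total = 16.505 / 100 * 66.95 = 11.05 Ah

11.05 Ah


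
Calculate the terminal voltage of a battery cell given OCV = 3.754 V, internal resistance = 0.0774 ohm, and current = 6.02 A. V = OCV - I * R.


V = OCV - I*R = 3.754 - 6.02 * 0.0774 = 3.288 V

3.288 V


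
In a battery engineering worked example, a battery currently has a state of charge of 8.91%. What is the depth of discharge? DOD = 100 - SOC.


DOD = 100 - SOC = 100 - 8.91 = 91.09%

91.09%


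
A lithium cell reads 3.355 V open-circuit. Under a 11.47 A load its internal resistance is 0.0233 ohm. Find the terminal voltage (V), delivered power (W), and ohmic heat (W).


Step 1: V_terminal = OCV - I*R = 3.355 - 11.47 * 0.0233 = 3.0877 V
Step 2: P_out = V_terminal * I = 3.0877 * 11.47 = 35.42 W
Step 3: Q = I^2 * R = 11.47^2 * 0.0233 = 3.065 W

V=3.0877 V, P=35.42 W, Q=3.065 W


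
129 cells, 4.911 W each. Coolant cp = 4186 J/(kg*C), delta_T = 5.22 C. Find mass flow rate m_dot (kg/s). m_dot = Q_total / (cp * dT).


Step 1: Total heat Q = 129 * 4.911 W = 633.52 W
Step 2: denom = cp * dT = 4186 * 5.22 = 21851
Step 3: m_dot = 633.52 / 21851 = 0.02899 kg/s

0.02899 kg/s


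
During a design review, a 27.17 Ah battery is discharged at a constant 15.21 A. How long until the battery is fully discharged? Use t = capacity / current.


Runtime = 27.17 Ah / 15.21 A = 1.786 hr

1.786 hr


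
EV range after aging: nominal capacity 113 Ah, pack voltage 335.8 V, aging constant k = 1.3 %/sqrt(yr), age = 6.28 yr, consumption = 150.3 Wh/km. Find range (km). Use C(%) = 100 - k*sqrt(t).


Step 1: capacity retention = 100 - 1.3 * sqrt(6.28) = 100 - 1.3 * 2.506 = 96.742%
Step 2: C_now = 113 * 96.742/100 = 109.32 Ah
Step 3: E_pack = V * C_now = 335.8 * 109.32 = 36710 Wh
Step 4: range = E_pack / consumption = 36710 / 150.3 = 244.2 km

244.2 km


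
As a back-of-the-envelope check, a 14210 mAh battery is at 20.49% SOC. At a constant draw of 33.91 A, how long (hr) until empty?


Convert: C_total = 14210 mAh = 14.21 Ah
Step 1: remaining = SOC/100 * C_total = 20.49/100 * 14.21 = 2.9116 Ah
Step 2: t = remaining / I = 2.9116 / 33.91 = 0.08586 hr

0.08586 hr


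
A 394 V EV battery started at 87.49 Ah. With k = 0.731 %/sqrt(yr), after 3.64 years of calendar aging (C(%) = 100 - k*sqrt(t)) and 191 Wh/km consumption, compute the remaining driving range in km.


Step 1: capacity retention = 100 - 0.731 * sqrt(3.64) = 100 - 0.731 * 1.9079 = 98.605%
Step 2: C_now = 87.49 * 98.605/100 = 86.27 Ah
Step 3: E_pack = V * C_now = 394 * 86.27 = 33990 Wh
Step 4: range = E_pack / consumption = 33990 / 191 = 178.0 km

178.0 km


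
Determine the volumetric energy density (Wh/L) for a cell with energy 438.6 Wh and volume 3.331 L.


ED = E / V = 438.6 / 3.331 = 131.7 Wh/L

131.7 Wh/L


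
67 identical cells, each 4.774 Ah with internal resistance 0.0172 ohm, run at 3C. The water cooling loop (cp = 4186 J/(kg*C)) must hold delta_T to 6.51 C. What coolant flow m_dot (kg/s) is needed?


Step 1: I = 3 * 4.774 = 14.322 A
Step 2: Q_cell = I^2 * R = 14.322^2 * 0.0172 = 3.5281 W
Step 3: Q_total = 67 * 3.5281 = 236.38 W
Step 4: m_dot = Q_total / (cp * dT) = 236.38 / (4186 * 6.51) = 0.008674 kg/s

0.008674 kg/s


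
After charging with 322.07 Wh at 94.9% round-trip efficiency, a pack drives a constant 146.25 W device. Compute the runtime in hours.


Step 1: E_discharge = eta/100 * E_charge = 94.9/100 * 322.07 = 305.64 Wh
Step 2: t = E_discharge / P = 305.64 / 146.25 = 2.090 hr

2.090 hr


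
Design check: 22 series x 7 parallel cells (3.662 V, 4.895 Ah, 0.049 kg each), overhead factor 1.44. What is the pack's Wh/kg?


Step 1: V_pack = 22 * 3.662 = 80.564 V
Step 2: C_pack = 7 * 4.895 = 34.265 Ah
Step 3: E_pack = V_pack * C_pack = 80.564 * 34.265 = 2760.5 Wh
Step 4: m_pack = 22 * 7 * 0.049 * 1.44 = 10.866 kg
Step 5: ED = E_pack / m_pack = 2760.5 / 10.866 = 254.0 Wh/kg

254.0 Wh/kg


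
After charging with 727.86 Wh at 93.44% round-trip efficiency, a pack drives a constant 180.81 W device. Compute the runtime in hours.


Step 1: E_discharge = eta/100 * E_charge = 93.44/100 * 727.86 = 680.11 Wh
Step 2: t = E_discharge / P = 680.11 / 180.81 = 3.761 hr

3.761 hr


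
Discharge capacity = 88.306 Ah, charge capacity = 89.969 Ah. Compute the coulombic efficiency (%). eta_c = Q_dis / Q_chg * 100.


eta_c = Q_dis / Q_chg * 100 = 88.306 / 89.969 * 100 = 98.15%

98.15%


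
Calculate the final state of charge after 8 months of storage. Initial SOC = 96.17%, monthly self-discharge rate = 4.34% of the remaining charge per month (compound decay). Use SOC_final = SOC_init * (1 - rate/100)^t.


decay = (1 - 4.34/100)^8 = 0.7012
SOC_final = 96.17 * 0.7012 = 67.43%

67.43%


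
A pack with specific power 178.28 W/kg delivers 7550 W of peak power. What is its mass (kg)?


m = P / SP = 7550 / 178.28 = 42.35 kg

42.35 kg


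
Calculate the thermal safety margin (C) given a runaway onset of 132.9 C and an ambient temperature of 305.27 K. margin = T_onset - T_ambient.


Convert: T_ambient = 305.27 K = 32.12 C
margin = 132.9 - 32.12 = 100.78 C

100.78 C


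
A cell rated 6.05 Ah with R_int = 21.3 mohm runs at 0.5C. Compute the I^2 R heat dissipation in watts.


Convert: R = 21.3 mohm = 0.0213 ohm
Step 1: I = C_rate * capacity = 0.5 * 6.05 = 3.025 A
Step 2: Q = I^2 * R = 3.025^2 * 0.0213 = 9.1506 * 0.0213 = 0.1949 W

0.1949 W


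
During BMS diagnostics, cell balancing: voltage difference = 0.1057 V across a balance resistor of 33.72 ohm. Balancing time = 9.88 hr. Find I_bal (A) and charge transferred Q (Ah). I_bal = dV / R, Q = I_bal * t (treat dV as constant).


I_bal = dV / R = 0.1057 / 33.72 = 0.0031346 A
Q = I_bal * t = 0.0031346 * 9.88 = 0.03097 Ah

I=0.0031346 A, Q=0.03097 Ah


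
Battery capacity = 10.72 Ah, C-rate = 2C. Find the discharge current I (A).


At 2C: I = 2 * 10.72 Ah = 21.44 A

21.44 A


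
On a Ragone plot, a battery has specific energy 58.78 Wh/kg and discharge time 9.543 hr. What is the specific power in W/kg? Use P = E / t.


Specific power = 58.78 Wh/kg / 9.543 hr = 6.159 W/kg

6.159 W/kg


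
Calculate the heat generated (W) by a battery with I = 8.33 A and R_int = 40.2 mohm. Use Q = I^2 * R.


Convert: R = 40.2 mohm = 0.0402 ohm
Q = I^2 * R = 8.33^2 * 0.0402 = 2.789 W

2.789 W


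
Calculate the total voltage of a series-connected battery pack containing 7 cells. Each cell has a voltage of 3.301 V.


V_pack = n * V_cell = 7 * 3.301 = 23.107 V

23.107 V


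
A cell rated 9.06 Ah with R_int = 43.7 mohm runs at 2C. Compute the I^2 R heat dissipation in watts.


Convert: R = 43.7 mohm = 0.0437 ohm
Step 1: I = C_rate * capacity = 2 * 9.06 = 18.12 A
Step 2: Q = I^2 * R = 18.12^2 * 0.0437 = 328.33 * 0.0437 = 14.35 W

14.35 W


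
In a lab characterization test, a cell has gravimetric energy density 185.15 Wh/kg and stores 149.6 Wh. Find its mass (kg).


m = E / ED = 149.6 / 185.15 = 0.8080 kg

0.8080 kg


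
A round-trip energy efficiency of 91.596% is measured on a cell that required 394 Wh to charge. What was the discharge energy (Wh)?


E_dis = eta/100 * E_chg = 91.596/100 * 394 = 360.9 Wh

360.9 Wh


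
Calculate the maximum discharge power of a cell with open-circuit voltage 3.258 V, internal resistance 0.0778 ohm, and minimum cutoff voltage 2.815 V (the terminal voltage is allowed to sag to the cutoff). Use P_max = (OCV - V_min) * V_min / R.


dV = OCV - V_min = 0.443 V (so I_max = dV / R)
P_max = dV * V_min / R = 0.443 * 2.815 / 0.0778 = 16.03 W

16.03 W
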